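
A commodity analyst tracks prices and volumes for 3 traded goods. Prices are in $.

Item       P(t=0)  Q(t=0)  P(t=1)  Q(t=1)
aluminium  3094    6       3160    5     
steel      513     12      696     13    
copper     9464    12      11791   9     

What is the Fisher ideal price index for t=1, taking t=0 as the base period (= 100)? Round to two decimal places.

122.05

Laspeyres component (base-period weights):
ΣP(t=1)Q(t=0) = 3160×6 + 696×12 + 11791×12 = 18960 + 8352 + 141492 = 168804
ΣP(t=0)Q(t=0) = 3094×6 + 513×12 + 9464×12 = 18564 + 6156 + 113568 = 138288
L = 168804 / 138288 × 100 = 122.0670
Paasche component (current-period weights):
ΣP(t=1)Q(t=1) = 3160×5 + 696×13 + 11791×9 = 15800 + 9048 + 106119 = 130967
ΣP(t=0)Q(t=1) = 3094×5 + 513×13 + 9464×9 = 15470 + 6669 + 85176 = 107315
P = 130967 / 107315 × 100 = 122.0398
Fisher = √(L × P) = √(122.0670 × 122.0398) = 122.0534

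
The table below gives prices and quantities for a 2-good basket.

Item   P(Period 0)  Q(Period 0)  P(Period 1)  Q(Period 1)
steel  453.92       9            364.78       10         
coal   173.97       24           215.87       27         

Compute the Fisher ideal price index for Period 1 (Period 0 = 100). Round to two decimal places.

102.53

Laspeyres component (base-period weights):
ΣP(Period 1)Q(Period 0) = 364.78×9 + 215.87×24 = 3283.02 + 5180.88 = 8463.9
ΣP(Period 0)Q(Period 0) = 453.92×9 + 173.97×24 = 4085.28 + 4175.28 = 8260.56
L = 8463.9 / 8260.56 × 100 = 102.4616
Paasche component (current-period weights):
ΣP(Period 1)Q(Period 1) = 364.78×10 + 215.87×27 = 3647.8 + 5828.49 = 9476.29
ΣP(Period 0)Q(Period 1) = 453.92×10 + 173.97×27 = 4539.2 + 4697.19 = 9236.39
P = 9476.29 / 9236.39 × 100 = 102.5973
Fisher = √(L × P) = √(102.4616 × 102.5973) = 102.5294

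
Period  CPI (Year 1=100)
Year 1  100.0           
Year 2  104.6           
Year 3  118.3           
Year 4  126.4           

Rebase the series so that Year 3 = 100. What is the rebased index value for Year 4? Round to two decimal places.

Rebased(Year 4) = 126.4 / 118.3 × 100 = 106.8470

106.85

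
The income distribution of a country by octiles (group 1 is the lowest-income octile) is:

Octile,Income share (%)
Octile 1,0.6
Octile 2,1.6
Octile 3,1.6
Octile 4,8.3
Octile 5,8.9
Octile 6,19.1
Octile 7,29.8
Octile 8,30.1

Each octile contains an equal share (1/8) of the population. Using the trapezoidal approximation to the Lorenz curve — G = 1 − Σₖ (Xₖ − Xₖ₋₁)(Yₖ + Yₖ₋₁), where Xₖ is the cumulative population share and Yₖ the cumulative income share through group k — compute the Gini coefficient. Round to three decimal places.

0.501

Cumulative income shares Yₖ: 0.0060, 0.0220, 0.0380, 0.1210, 0.2100, 0.4010, 0.6990, 1.0000
Σ (Xₖ−Xₖ₋₁)(Yₖ+Yₖ₋₁) = (1/8)(0.0060+0.0000) + (1/8)(0.0220+0.0060) + (1/8)(0.0380+0.0220) + (1/8)(0.1210+0.0380) + (1/8)(0.2100+0.1210) + (1/8)(0.4010+0.2100) + (1/8)(0.6990+0.4010) + (1/8)(1.0000+0.6990)
  = 0.0008 + 0.0035 + 0.0075 + 0.0199 + 0.0414 + 0.0764 + 0.1375 + 0.2124 = 0.4993
G = 1 − 0.4993 = 0.5008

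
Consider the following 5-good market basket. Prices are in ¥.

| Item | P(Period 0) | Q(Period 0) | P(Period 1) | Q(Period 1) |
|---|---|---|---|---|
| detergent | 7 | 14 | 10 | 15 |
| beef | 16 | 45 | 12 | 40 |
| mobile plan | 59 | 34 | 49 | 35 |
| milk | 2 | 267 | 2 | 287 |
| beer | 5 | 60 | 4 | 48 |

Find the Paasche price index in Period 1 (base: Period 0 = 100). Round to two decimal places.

85.84

Paasche price index uses current-period quantities as weights.
ΣP(Period 1)·Q(Period 1) = 10×15 + 12×40 + 49×35 + 2×287 + 4×48 = 150 + 480 + 1715 + 574 + 192 = 3111
ΣP(Period 0)·Q(Period 1) = 7×15 + 16×40 + 59×35 + 2×287 + 5×48 = 105 + 640 + 2065 + 574 + 240 = 3624
Index = 3111 / 3624 × 100 = 85.8444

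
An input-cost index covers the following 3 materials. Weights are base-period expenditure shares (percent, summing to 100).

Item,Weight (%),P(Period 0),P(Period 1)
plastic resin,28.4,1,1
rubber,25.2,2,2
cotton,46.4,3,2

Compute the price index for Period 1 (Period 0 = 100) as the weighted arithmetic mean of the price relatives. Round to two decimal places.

84.53

plastic resin: 28.4 × (1/1) = 28.4 × 1.000000 = 28.4000
rubber: 25.2 × (2/2) = 25.2 × 1.000000 = 25.2000
cotton: 46.4 × (2/3) = 46.4 × 0.666667 = 30.9333
Index = Σ wᵢ·(p₁ᵢ/p₀ᵢ) = 28.4000 + 25.2000 + 30.9333 = 84.5333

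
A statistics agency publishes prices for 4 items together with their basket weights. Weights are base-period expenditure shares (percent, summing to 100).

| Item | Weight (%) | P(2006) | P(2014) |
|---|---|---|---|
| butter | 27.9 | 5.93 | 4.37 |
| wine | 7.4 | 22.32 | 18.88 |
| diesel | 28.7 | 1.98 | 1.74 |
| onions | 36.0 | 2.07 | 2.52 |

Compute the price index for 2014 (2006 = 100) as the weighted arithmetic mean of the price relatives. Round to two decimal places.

95.87

butter: 27.9 × (4.37/5.93) = 27.9 × 0.736931 = 20.5604
wine: 7.4 × (18.88/22.32) = 7.4 × 0.845878 = 6.2595
diesel: 28.7 × (1.74/1.98) = 28.7 × 0.878788 = 25.2212
onions: 36.0 × (2.52/2.07) = 36.0 × 1.217391 = 43.8261
Index = Σ wᵢ·(p₁ᵢ/p₀ᵢ) = 20.5604 + 6.2595 + 25.2212 + 43.8261 = 95.8672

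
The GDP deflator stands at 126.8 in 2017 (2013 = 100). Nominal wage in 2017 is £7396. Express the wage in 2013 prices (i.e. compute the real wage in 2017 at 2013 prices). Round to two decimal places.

Real = Nominal ÷ (Index/100) = 7396 ÷ (126.8/100)
     = 7396 ÷ 1.268 = 5832.8076

5832.81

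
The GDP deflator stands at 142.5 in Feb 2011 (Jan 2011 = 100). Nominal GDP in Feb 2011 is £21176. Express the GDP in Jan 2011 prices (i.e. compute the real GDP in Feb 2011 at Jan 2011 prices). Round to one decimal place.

14860.4

Real = Nominal ÷ (Index/100) = 21176 ÷ (142.5/100)
     = 21176 ÷ 1.425 = 14860.3509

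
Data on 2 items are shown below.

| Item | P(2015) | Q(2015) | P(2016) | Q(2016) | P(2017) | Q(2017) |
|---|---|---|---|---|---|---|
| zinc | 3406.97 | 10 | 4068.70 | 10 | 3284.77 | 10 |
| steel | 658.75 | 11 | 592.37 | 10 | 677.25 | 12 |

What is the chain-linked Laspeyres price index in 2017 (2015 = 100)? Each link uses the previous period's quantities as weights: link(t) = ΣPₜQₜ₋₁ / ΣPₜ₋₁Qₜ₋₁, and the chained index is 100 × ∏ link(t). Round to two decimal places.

Link 2015→2016:
ΣP(2016)Q(2015) = 4068.70×10 + 592.37×11 = 40687 + 6516.07 = 47203.07
ΣP(2015)Q(2015) = 3406.97×10 + 658.75×11 = 34069.7 + 7246.25 = 41315.95
link = 47203.07/41315.95 = 1.142490
Link 2016→2017:
ΣP(2017)Q(2016) = 3284.77×10 + 677.25×10 = 32847.7 + 6772.5 = 39620.2
ΣP(2016)Q(2016) = 4068.70×10 + 592.37×10 = 40687 + 5923.7 = 46610.7
link = 39620.2/46610.7 = 0.850024
Chained index = 100 × 1.142490 × 0.850024 = 97.1144

97.11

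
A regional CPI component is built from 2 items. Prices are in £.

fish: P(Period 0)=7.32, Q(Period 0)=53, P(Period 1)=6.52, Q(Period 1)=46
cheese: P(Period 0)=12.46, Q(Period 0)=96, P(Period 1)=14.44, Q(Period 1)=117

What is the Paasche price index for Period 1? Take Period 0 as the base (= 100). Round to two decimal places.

110.86

Paasche price index uses current-period quantities as weights.
ΣP(Period 1)·Q(Period 1) = 6.52×46 + 14.44×117 = 299.92 + 1689.48 = 1989.4
ΣP(Period 0)·Q(Period 1) = 7.32×46 + 12.46×117 = 336.72 + 1457.82 = 1794.54
Index = 1989.4 / 1794.54 × 100 = 110.8585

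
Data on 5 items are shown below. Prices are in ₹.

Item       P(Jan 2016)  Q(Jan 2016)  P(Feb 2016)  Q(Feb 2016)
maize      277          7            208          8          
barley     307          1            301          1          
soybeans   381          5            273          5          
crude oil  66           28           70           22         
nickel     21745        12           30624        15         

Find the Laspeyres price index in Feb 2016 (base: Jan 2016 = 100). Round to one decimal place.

Laspeyres price index uses base-period quantities as weights.
ΣP(Feb 2016)·Q(Jan 2016) = 208×7 + 301×1 + 273×5 + 70×28 + 30624×12 = 1456 + 301 + 1365 + 1960 + 367488 = 372570
ΣP(Jan 2016)·Q(Jan 2016) = 277×7 + 307×1 + 381×5 + 66×28 + 21745×12 = 1939 + 307 + 1905 + 1848 + 260940 = 266939
Index = 372570 / 266939 × 100 = 139.5712

139.6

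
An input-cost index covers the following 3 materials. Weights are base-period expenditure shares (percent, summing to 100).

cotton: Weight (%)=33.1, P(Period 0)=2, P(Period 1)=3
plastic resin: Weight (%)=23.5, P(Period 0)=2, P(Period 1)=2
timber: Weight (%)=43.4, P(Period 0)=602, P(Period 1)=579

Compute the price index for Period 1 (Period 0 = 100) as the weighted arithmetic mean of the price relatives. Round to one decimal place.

114.9

cotton: 33.1 × (3/2) = 33.1 × 1.500000 = 49.6500
plastic resin: 23.5 × (2/2) = 23.5 × 1.000000 = 23.5000
timber: 43.4 × (579/602) = 43.4 × 0.961794 = 41.7419
Index = Σ wᵢ·(p₁ᵢ/p₀ᵢ) = 49.6500 + 23.5000 + 41.7419 = 114.8919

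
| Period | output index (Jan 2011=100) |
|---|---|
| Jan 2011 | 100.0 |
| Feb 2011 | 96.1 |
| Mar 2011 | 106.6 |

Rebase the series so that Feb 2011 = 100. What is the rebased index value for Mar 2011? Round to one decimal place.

110.9

Rebased(Mar 2011) = 106.6 / 96.1 × 100 = 110.9261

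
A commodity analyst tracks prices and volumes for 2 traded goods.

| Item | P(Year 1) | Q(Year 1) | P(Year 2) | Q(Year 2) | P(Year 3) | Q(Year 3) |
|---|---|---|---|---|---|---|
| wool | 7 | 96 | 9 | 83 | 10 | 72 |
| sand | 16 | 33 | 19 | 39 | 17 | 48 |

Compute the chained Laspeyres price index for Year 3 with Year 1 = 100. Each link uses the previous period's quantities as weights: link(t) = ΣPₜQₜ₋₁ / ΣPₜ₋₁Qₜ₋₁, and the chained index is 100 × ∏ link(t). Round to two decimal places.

Link Year 1→Year 2:
ΣP(Year 2)Q(Year 1) = 9×96 + 19×33 = 864 + 627 = 1491
ΣP(Year 1)Q(Year 1) = 7×96 + 16×33 = 672 + 528 = 1200
link = 1491/1200 = 1.242500
Link Year 2→Year 3:
ΣP(Year 3)Q(Year 2) = 10×83 + 17×39 = 830 + 663 = 1493
ΣP(Year 2)Q(Year 2) = 9×83 + 19×39 = 747 + 741 = 1488
link = 1493/1488 = 1.003360
Chained index = 100 × 1.242500 × 1.003360 = 124.6675

124.67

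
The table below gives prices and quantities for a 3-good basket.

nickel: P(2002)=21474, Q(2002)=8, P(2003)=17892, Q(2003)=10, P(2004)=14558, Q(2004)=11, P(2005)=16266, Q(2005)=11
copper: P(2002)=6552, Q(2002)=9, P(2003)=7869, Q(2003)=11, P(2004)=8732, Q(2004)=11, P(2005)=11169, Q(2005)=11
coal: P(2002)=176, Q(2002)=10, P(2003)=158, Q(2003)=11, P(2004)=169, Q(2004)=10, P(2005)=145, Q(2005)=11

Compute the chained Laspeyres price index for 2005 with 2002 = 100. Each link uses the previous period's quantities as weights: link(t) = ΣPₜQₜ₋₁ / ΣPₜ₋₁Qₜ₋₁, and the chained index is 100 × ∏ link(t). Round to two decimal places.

Link 2002→2003:
ΣP(2003)Q(2002) = 17892×8 + 7869×9 + 158×10 = 143136 + 70821 + 1580 = 215537
ΣP(2002)Q(2002) = 21474×8 + 6552×9 + 176×10 = 171792 + 58968 + 1760 = 232520
link = 215537/232520 = 0.926961
Link 2003→2004:
ΣP(2004)Q(2003) = 14558×10 + 8732×11 + 169×11 = 145580 + 96052 + 1859 = 243491
ΣP(2003)Q(2003) = 17892×10 + 7869×11 + 158×11 = 178920 + 86559 + 1738 = 267217
link = 243491/267217 = 0.911211
Link 2004→2005:
ΣP(2005)Q(2004) = 16266×11 + 11169×11 + 145×10 = 178926 + 122859 + 1450 = 303235
ΣP(2004)Q(2004) = 14558×11 + 8732×11 + 169×10 = 160138 + 96052 + 1690 = 257880
link = 303235/257880 = 1.175876
Chained index = 100 × 0.926961 × 0.911211 × 1.175876 = 99.3212

99.32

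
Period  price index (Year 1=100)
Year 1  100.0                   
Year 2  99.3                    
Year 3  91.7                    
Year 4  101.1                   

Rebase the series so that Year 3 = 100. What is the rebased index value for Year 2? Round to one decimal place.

108.3

Rebased(Year 2) = 99.3 / 91.7 × 100 = 108.2879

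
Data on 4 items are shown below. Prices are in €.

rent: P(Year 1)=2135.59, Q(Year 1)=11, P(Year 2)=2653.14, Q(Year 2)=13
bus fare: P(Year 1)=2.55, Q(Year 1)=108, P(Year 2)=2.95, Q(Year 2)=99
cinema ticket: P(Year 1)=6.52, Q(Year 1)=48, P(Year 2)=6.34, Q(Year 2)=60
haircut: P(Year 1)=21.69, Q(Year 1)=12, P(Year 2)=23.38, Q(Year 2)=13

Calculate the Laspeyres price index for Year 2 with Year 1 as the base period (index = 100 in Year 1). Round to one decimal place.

123.6

Laspeyres price index uses base-period quantities as weights.
ΣP(Year 2)·Q(Year 1) = 2653.14×11 + 2.95×108 + 6.34×48 + 23.38×12 = 29184.54 + 318.6 + 304.32 + 280.56 = 30088.02
ΣP(Year 1)·Q(Year 1) = 2135.59×11 + 2.55×108 + 6.52×48 + 21.69×12 = 23491.49 + 275.4 + 312.96 + 260.28 = 24340.13
Index = 30088.02 / 24340.13 × 100 = 123.6149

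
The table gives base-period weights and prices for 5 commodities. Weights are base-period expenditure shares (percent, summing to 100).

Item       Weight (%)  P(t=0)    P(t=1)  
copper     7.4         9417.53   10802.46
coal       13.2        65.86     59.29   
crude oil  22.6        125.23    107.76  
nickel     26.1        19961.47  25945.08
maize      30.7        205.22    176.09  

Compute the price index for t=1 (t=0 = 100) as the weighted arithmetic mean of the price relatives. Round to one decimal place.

copper: 7.4 × (10802.46/9417.53) = 7.4 × 1.147059 = 8.4882
coal: 13.2 × (59.29/65.86) = 13.2 × 0.900243 = 11.8832
crude oil: 22.6 × (107.76/125.23) = 22.6 × 0.860497 = 19.4472
nickel: 26.1 × (25945.08/19961.47) = 26.1 × 1.299758 = 33.9237
maize: 30.7 × (176.09/205.22) = 30.7 × 0.858055 = 26.3423
Index = Σ wᵢ·(p₁ᵢ/p₀ᵢ) = 8.4882 + 11.8832 + 19.4472 + 33.9237 + 26.3423 = 100.0846

100.1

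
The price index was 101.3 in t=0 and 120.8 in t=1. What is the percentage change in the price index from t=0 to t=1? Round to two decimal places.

19.25%

Change = (120.8 − 101.3) / 101.3 × 100
       = 19.5 / 101.3 × 100 = 19.2498%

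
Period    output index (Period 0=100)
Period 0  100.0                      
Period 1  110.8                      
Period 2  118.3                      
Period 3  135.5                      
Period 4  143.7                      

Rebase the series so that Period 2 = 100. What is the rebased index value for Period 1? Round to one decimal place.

93.7

Rebased(Period 1) = 110.8 / 118.3 × 100 = 93.6602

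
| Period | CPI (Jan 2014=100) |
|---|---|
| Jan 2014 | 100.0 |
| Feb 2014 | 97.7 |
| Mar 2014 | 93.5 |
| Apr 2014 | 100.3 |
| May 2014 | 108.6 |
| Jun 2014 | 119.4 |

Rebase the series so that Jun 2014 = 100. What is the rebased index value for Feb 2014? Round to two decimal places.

81.83

Rebased(Feb 2014) = 97.7 / 119.4 × 100 = 81.8258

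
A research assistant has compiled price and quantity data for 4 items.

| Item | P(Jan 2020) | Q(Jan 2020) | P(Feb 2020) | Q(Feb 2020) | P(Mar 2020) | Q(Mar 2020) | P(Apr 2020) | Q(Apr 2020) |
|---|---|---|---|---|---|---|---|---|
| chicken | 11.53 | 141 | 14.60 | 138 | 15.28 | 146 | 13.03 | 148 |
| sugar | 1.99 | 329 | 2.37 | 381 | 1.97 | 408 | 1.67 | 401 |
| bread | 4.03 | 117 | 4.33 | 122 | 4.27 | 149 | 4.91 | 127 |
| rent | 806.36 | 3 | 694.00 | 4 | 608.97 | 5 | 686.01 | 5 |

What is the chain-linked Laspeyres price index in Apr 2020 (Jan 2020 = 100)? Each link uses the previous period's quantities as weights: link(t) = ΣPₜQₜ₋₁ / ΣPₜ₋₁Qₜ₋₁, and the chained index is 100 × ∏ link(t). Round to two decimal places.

Link Jan 2020→Feb 2020:
ΣP(Feb 2020)Q(Jan 2020) = 14.60×141 + 2.37×329 + 4.33×117 + 694.00×3 = 2058.6 + 779.73 + 506.61 + 2082 = 5426.94
ΣP(Jan 2020)Q(Jan 2020) = 11.53×141 + 1.99×329 + 4.03×117 + 806.36×3 = 1625.73 + 654.71 + 471.51 + 2419.08 = 5171.03
link = 5426.94/5171.03 = 1.049489
Link Feb 2020→Mar 2020:
ΣP(Mar 2020)Q(Feb 2020) = 15.28×138 + 1.97×381 + 4.27×122 + 608.97×4 = 2108.64 + 750.57 + 520.94 + 2435.88 = 5816.03
ΣP(Feb 2020)Q(Feb 2020) = 14.60×138 + 2.37×381 + 4.33×122 + 694.00×4 = 2014.8 + 902.97 + 528.26 + 2776 = 6222.03
link = 5816.03/6222.03 = 0.934748
Link Mar 2020→Apr 2020:
ΣP(Apr 2020)Q(Mar 2020) = 13.03×146 + 1.67×408 + 4.91×149 + 686.01×5 = 1902.38 + 681.36 + 731.59 + 3430.05 = 6745.38
ΣP(Mar 2020)Q(Mar 2020) = 15.28×146 + 1.97×408 + 4.27×149 + 608.97×5 = 2230.88 + 803.76 + 636.23 + 3044.85 = 6715.72
link = 6745.38/6715.72 = 1.004417
Chained index = 100 × 1.049489 × 0.934748 × 1.004417 = 98.5341

98.53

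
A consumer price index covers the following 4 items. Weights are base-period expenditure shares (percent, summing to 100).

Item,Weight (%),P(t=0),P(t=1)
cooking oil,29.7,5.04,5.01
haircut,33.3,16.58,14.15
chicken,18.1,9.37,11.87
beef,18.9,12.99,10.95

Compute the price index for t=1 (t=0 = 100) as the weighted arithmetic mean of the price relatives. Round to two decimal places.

cooking oil: 29.7 × (5.01/5.04) = 29.7 × 0.994048 = 29.5232
haircut: 33.3 × (14.15/16.58) = 33.3 × 0.853438 = 28.4195
chicken: 18.1 × (11.87/9.37) = 18.1 × 1.266809 = 22.9292
beef: 18.9 × (10.95/12.99) = 18.9 × 0.842956 = 15.9319
Index = Σ wᵢ·(p₁ᵢ/p₀ᵢ) = 29.5232 + 28.4195 + 22.9292 + 15.9319 = 96.8038

96.80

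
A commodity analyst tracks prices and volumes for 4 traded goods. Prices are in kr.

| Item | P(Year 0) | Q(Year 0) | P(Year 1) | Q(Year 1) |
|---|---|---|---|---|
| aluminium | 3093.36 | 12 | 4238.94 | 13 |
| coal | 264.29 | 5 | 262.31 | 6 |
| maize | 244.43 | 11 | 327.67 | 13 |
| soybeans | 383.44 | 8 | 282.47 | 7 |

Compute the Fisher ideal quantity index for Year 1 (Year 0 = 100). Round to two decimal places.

Laspeyres component (base-period weights):
ΣP(Year 0)Q(Year 1) = 3093.36×13 + 264.29×6 + 244.43×13 + 383.44×7 = 40213.68 + 1585.74 + 3177.59 + 2684.08 = 47661.09
ΣP(Year 0)Q(Year 0) = 3093.36×12 + 264.29×5 + 244.43×11 + 383.44×8 = 37120.32 + 1321.45 + 2688.73 + 3067.52 = 44198.02
L = 47661.09 / 44198.02 × 100 = 107.8354
Paasche component (current-period weights):
ΣP(Year 1)Q(Year 1) = 4238.94×13 + 262.31×6 + 327.67×13 + 282.47×7 = 55106.22 + 1573.86 + 4259.71 + 1977.29 = 62917.08
ΣP(Year 1)Q(Year 0) = 4238.94×12 + 262.31×5 + 327.67×11 + 282.47×8 = 50867.28 + 1311.55 + 3604.37 + 2259.76 = 58042.96
P = 62917.08 / 58042.96 × 100 = 108.3974
Fisher = √(L × P) = √(107.8354 × 108.3974) = 108.1160

108.12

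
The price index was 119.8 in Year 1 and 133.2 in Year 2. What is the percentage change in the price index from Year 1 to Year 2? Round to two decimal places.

11.19%

Change = (133.2 − 119.8) / 119.8 × 100
       = 13.4 / 119.8 × 100 = 11.1853%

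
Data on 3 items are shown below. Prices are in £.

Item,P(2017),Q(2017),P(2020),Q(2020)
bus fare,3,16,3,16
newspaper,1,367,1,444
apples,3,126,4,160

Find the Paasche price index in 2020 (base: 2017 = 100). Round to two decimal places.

116.46

Paasche price index uses current-period quantities as weights.
ΣP(2020)·Q(2020) = 3×16 + 1×444 + 4×160 = 48 + 444 + 640 = 1132
ΣP(2017)·Q(2020) = 3×16 + 1×444 + 3×160 = 48 + 444 + 480 = 972
Index = 1132 / 972 × 100 = 116.4609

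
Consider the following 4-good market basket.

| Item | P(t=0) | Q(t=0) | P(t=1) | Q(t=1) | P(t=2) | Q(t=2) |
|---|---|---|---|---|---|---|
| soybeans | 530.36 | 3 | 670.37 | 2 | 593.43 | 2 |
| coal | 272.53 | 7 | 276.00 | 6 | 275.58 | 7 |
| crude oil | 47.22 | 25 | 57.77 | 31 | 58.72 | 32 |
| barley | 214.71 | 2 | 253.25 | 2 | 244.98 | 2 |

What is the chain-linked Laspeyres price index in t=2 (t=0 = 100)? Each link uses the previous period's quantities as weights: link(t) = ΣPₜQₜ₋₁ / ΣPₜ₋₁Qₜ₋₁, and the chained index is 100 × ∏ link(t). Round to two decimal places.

Link t=0→t=1:
ΣP(t=1)Q(t=0) = 670.37×3 + 276.00×7 + 57.77×25 + 253.25×2 = 2011.11 + 1932 + 1444.25 + 506.5 = 5893.86
ΣP(t=0)Q(t=0) = 530.36×3 + 272.53×7 + 47.22×25 + 214.71×2 = 1591.08 + 1907.71 + 1180.5 + 429.42 = 5108.71
link = 5893.86/5108.71 = 1.153689
Link t=1→t=2:
ΣP(t=2)Q(t=1) = 593.43×2 + 275.58×6 + 58.72×31 + 244.98×2 = 1186.86 + 1653.48 + 1820.32 + 489.96 = 5150.62
ΣP(t=1)Q(t=1) = 670.37×2 + 276.00×6 + 57.77×31 + 253.25×2 = 1340.74 + 1656 + 1790.87 + 506.5 = 5294.11
link = 5150.62/5294.11 = 0.972896
Chained index = 100 × 1.153689 × 0.972896 = 112.2419

112.24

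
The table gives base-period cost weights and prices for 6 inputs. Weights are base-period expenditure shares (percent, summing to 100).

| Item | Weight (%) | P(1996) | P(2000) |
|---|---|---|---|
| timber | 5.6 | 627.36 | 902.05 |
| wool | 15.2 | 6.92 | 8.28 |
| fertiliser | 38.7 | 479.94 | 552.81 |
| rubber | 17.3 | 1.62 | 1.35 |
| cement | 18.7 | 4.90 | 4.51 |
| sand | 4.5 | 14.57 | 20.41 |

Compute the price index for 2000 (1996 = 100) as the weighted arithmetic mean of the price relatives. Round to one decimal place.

timber: 5.6 × (902.05/627.36) = 5.6 × 1.437851 = 8.0520
wool: 15.2 × (8.28/6.92) = 15.2 × 1.196532 = 18.1873
fertiliser: 38.7 × (552.81/479.94) = 38.7 × 1.151831 = 44.5759
rubber: 17.3 × (1.35/1.62) = 17.3 × 0.833333 = 14.4167
cement: 18.7 × (4.51/4.90) = 18.7 × 0.920408 = 17.2116
sand: 4.5 × (20.41/14.57) = 4.5 × 1.400824 = 6.3037
Index = Σ wᵢ·(p₁ᵢ/p₀ᵢ) = 8.0520 + 18.1873 + 44.5759 + 14.4167 + 17.2116 + 6.3037 = 108.7471

108.7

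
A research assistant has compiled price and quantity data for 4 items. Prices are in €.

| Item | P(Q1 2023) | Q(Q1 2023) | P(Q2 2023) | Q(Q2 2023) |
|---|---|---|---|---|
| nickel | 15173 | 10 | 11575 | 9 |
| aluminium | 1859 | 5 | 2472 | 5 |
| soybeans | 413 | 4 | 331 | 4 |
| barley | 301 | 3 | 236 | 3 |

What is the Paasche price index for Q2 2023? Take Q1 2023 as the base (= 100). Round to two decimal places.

79.89

Paasche price index uses current-period quantities as weights.
ΣP(Q2 2023)·Q(Q2 2023) = 11575×9 + 2472×5 + 331×4 + 236×3 = 104175 + 12360 + 1324 + 708 = 118567
ΣP(Q1 2023)·Q(Q2 2023) = 15173×9 + 1859×5 + 413×4 + 301×3 = 136557 + 9295 + 1652 + 903 = 148407
Index = 118567 / 148407 × 100 = 79.8931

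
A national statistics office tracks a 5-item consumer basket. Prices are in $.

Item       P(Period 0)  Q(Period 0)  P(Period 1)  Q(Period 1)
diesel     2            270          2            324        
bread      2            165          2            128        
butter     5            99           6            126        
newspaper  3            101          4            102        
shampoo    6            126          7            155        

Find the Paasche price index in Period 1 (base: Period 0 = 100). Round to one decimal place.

113.8

Paasche price index uses current-period quantities as weights.
ΣP(Period 1)·Q(Period 1) = 2×324 + 2×128 + 6×126 + 4×102 + 7×155 = 648 + 256 + 756 + 408 + 1085 = 3153
ΣP(Period 0)·Q(Period 1) = 2×324 + 2×128 + 5×126 + 3×102 + 6×155 = 648 + 256 + 630 + 306 + 930 = 2770
Index = 3153 / 2770 × 100 = 113.8267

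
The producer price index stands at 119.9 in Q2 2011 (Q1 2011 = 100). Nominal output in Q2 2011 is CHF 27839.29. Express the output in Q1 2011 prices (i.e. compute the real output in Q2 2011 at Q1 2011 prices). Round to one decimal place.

23218.8

Real = Nominal ÷ (Index/100) = 27839.29 ÷ (119.9/100)
     = 27839.29 ÷ 1.199 = 23218.7573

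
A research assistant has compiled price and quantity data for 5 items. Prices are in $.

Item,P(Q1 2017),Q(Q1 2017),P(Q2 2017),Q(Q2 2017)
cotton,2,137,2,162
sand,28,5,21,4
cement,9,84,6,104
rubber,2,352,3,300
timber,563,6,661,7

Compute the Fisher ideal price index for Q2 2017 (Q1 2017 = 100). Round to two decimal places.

111.68

Laspeyres component (base-period weights):
ΣP(Q2 2017)Q(Q1 2017) = 2×137 + 21×5 + 6×84 + 3×352 + 661×6 = 274 + 105 + 504 + 1056 + 3966 = 5905
ΣP(Q1 2017)Q(Q1 2017) = 2×137 + 28×5 + 9×84 + 2×352 + 563×6 = 274 + 140 + 756 + 704 + 3378 = 5252
L = 5905 / 5252 × 100 = 112.4334
Paasche component (current-period weights):
ΣP(Q2 2017)Q(Q2 2017) = 2×162 + 21×4 + 6×104 + 3×300 + 661×7 = 324 + 84 + 624 + 900 + 4627 = 6559
ΣP(Q1 2017)Q(Q2 2017) = 2×162 + 28×4 + 9×104 + 2×300 + 563×7 = 324 + 112 + 936 + 600 + 3941 = 5913
P = 6559 / 5913 × 100 = 110.9251
Fisher = √(L × P) = √(112.4334 × 110.9251) = 111.6767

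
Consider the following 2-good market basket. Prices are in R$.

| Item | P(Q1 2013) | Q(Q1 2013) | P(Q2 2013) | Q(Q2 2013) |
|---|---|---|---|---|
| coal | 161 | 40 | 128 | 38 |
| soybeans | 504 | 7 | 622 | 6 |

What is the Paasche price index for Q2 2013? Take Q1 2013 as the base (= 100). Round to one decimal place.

Paasche price index uses current-period quantities as weights.
ΣP(Q2 2013)·Q(Q2 2013) = 128×38 + 622×6 = 4864 + 3732 = 8596
ΣP(Q1 2013)·Q(Q2 2013) = 161×38 + 504×6 = 6118 + 3024 = 9142
Index = 8596 / 9142 × 100 = 94.0276

94.0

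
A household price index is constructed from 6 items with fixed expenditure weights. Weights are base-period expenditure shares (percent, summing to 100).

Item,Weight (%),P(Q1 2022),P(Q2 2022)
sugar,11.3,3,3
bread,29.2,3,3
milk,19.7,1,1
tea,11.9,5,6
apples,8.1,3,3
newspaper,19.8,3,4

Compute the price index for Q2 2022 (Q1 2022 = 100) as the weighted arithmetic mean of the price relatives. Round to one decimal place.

sugar: 11.3 × (3/3) = 11.3 × 1.000000 = 11.3000
bread: 29.2 × (3/3) = 29.2 × 1.000000 = 29.2000
milk: 19.7 × (1/1) = 19.7 × 1.000000 = 19.7000
tea: 11.9 × (6/5) = 11.9 × 1.200000 = 14.2800
apples: 8.1 × (3/3) = 8.1 × 1.000000 = 8.1000
newspaper: 19.8 × (4/3) = 19.8 × 1.333333 = 26.4000
Index = Σ wᵢ·(p₁ᵢ/p₀ᵢ) = 11.3000 + 29.2000 + 19.7000 + 14.2800 + 8.1000 + 26.4000 = 108.9800

109.0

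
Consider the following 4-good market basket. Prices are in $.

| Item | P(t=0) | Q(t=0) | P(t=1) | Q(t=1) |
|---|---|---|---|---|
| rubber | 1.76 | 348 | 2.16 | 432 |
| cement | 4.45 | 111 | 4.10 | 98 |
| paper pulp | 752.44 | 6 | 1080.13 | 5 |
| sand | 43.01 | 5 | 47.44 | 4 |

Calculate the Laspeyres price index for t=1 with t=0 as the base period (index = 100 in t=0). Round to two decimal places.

Laspeyres price index uses base-period quantities as weights.
ΣP(t=1)·Q(t=0) = 2.16×348 + 4.10×111 + 1080.13×6 + 47.44×5 = 751.68 + 455.1 + 6480.78 + 237.2 = 7924.76
ΣP(t=0)·Q(t=0) = 1.76×348 + 4.45×111 + 752.44×6 + 43.01×5 = 612.48 + 493.95 + 4514.64 + 215.05 = 5836.12
Index = 7924.76 / 5836.12 × 100 = 135.7882

135.79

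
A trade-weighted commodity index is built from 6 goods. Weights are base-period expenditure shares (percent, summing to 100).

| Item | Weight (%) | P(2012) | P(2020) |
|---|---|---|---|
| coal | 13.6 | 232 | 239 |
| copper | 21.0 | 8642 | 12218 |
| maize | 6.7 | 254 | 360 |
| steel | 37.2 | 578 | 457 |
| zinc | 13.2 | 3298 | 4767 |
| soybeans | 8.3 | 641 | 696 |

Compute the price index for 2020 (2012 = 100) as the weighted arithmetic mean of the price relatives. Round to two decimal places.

110.70

coal: 13.6 × (239/232) = 13.6 × 1.030172 = 14.0103
copper: 21.0 × (12218/8642) = 21.0 × 1.413793 = 29.6897
maize: 6.7 × (360/254) = 6.7 × 1.417323 = 9.4961
steel: 37.2 × (457/578) = 37.2 × 0.790657 = 29.4125
zinc: 13.2 × (4767/3298) = 13.2 × 1.445421 = 19.0796
soybeans: 8.3 × (696/641) = 8.3 × 1.085803 = 9.0122
Index = Σ wᵢ·(p₁ᵢ/p₀ᵢ) = 14.0103 + 29.6897 + 9.4961 + 29.4125 + 19.0796 + 9.0122 = 110.7003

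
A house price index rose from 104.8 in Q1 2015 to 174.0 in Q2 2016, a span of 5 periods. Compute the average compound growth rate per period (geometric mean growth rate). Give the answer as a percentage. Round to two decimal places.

10.67%

Growth factor = (174.0/104.8)^(1/5) = (1.660305)^(1/5) = 1.106720
Growth rate = 1.106720 − 1 = 0.106720 = 10.6720%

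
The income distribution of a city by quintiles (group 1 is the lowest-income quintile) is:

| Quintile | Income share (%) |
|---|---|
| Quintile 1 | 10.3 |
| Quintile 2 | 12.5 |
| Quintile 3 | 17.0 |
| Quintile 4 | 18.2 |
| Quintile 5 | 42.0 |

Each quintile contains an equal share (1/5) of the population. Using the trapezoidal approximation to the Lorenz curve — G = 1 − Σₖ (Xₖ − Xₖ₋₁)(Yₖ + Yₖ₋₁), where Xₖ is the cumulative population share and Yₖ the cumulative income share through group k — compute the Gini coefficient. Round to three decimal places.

0.276

Cumulative income shares Yₖ: 0.1030, 0.2280, 0.3980, 0.5800, 1.0000
Σ (Xₖ−Xₖ₋₁)(Yₖ+Yₖ₋₁) = (1/5)(0.1030+0.0000) + (1/5)(0.2280+0.1030) + (1/5)(0.3980+0.2280) + (1/5)(0.5800+0.3980) + (1/5)(1.0000+0.5800)
  = 0.0206 + 0.0662 + 0.1252 + 0.1956 + 0.3160 = 0.7236
G = 1 − 0.7236 = 0.2764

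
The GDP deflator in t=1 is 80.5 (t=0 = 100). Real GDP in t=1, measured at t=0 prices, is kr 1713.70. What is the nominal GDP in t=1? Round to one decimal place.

1379.5

Nominal = Real × (Index/100) = 1713.70 × (80.5/100)
        = 1713.70 × 0.805 = 1379.5285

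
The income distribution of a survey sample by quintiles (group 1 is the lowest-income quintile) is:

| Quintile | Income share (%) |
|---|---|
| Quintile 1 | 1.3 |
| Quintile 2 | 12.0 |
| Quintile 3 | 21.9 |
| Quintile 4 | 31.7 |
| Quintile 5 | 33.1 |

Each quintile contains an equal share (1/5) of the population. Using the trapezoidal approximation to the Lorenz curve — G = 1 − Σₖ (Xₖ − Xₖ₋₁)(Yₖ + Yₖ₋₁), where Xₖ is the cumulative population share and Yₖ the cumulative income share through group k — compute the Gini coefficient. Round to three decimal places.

0.333

Cumulative income shares Yₖ: 0.0130, 0.1330, 0.3520, 0.6690, 1.0000
Σ (Xₖ−Xₖ₋₁)(Yₖ+Yₖ₋₁) = (1/5)(0.0130+0.0000) + (1/5)(0.1330+0.0130) + (1/5)(0.3520+0.1330) + (1/5)(0.6690+0.3520) + (1/5)(1.0000+0.6690)
  = 0.0026 + 0.0292 + 0.0970 + 0.2042 + 0.3338 = 0.6668
G = 1 − 0.6668 = 0.3332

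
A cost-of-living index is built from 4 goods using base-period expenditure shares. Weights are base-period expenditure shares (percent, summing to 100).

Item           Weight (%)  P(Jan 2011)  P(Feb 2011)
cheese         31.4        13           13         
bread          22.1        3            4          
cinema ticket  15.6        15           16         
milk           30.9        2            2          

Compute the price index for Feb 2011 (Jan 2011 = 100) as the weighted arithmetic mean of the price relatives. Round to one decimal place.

cheese: 31.4 × (13/13) = 31.4 × 1.000000 = 31.4000
bread: 22.1 × (4/3) = 22.1 × 1.333333 = 29.4667
cinema ticket: 15.6 × (16/15) = 15.6 × 1.066667 = 16.6400
milk: 30.9 × (2/2) = 30.9 × 1.000000 = 30.9000
Index = Σ wᵢ·(p₁ᵢ/p₀ᵢ) = 31.4000 + 29.4667 + 16.6400 + 30.9000 = 108.4067

108.4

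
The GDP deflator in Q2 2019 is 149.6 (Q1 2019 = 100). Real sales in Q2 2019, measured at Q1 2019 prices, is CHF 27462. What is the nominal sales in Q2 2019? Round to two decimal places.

Nominal = Real × (Index/100) = 27462 × (149.6/100)
        = 27462 × 1.496 = 41083.1520

41083.15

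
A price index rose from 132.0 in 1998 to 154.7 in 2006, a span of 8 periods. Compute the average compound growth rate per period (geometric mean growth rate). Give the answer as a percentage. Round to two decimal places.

Growth factor = (154.7/132.0)^(1/8) = (1.171970)^(1/8) = 1.020034
Growth rate = 1.020034 − 1 = 0.020034 = 2.0034%

2.00%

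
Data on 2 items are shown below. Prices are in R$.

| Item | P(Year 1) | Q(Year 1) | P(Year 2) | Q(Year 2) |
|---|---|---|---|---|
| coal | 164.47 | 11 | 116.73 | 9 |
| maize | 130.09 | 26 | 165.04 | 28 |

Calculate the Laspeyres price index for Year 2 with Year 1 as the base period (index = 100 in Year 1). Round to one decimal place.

107.4

Laspeyres price index uses base-period quantities as weights.
ΣP(Year 2)·Q(Year 1) = 116.73×11 + 165.04×26 = 1284.03 + 4291.04 = 5575.07
ΣP(Year 1)·Q(Year 1) = 164.47×11 + 130.09×26 = 1809.17 + 3382.34 = 5191.51
Index = 5575.07 / 5191.51 × 100 = 107.3882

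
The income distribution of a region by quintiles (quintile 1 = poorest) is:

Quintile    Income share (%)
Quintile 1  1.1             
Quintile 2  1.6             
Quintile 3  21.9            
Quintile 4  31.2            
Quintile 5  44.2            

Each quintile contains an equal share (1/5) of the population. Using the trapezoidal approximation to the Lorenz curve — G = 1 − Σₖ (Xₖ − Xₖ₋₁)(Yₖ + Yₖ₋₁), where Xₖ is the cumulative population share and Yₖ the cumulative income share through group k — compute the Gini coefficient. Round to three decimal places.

Cumulative income shares Yₖ: 0.0110, 0.0270, 0.2460, 0.5580, 1.0000
Σ (Xₖ−Xₖ₋₁)(Yₖ+Yₖ₋₁) = (1/5)(0.0110+0.0000) + (1/5)(0.0270+0.0110) + (1/5)(0.2460+0.0270) + (1/5)(0.5580+0.2460) + (1/5)(1.0000+0.5580)
  = 0.0022 + 0.0076 + 0.0546 + 0.1608 + 0.3116 = 0.5368
G = 1 − 0.5368 = 0.4632

0.463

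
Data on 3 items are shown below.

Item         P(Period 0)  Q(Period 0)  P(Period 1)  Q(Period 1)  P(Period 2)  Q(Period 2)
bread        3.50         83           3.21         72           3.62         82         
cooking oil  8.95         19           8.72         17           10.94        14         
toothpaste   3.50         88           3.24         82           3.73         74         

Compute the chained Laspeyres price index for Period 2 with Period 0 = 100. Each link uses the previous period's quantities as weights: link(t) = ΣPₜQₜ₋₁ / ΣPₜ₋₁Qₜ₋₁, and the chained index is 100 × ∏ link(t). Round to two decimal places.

Link Period 0→Period 1:
ΣP(Period 1)Q(Period 0) = 3.21×83 + 8.72×19 + 3.24×88 = 266.43 + 165.68 + 285.12 = 717.23
ΣP(Period 0)Q(Period 0) = 3.50×83 + 8.95×19 + 3.50×88 = 290.5 + 170.05 + 308 = 768.55
link = 717.23/768.55 = 0.933225
Link Period 1→Period 2:
ΣP(Period 2)Q(Period 1) = 3.62×72 + 10.94×17 + 3.73×82 = 260.64 + 185.98 + 305.86 = 752.48
ΣP(Period 1)Q(Period 1) = 3.21×72 + 8.72×17 + 3.24×82 = 231.12 + 148.24 + 265.68 = 645.04
link = 752.48/645.04 = 1.166563
Chained index = 100 × 0.933225 × 1.166563 = 108.8666

108.87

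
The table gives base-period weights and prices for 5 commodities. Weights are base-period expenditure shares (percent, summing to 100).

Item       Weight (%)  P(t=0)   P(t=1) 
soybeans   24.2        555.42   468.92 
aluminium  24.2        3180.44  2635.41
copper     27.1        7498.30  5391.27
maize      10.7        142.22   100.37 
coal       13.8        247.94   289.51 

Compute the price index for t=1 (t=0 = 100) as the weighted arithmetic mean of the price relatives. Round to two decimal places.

83.63

soybeans: 24.2 × (468.92/555.42) = 24.2 × 0.844262 = 20.4311
aluminium: 24.2 × (2635.41/3180.44) = 24.2 × 0.828631 = 20.0529
copper: 27.1 × (5391.27/7498.30) = 27.1 × 0.718999 = 19.4849
maize: 10.7 × (100.37/142.22) = 10.7 × 0.705738 = 7.5514
coal: 13.8 × (289.51/247.94) = 13.8 × 1.167662 = 16.1137
Index = Σ wᵢ·(p₁ᵢ/p₀ᵢ) = 20.4311 + 20.0529 + 19.4849 + 7.5514 + 16.1137 = 83.6340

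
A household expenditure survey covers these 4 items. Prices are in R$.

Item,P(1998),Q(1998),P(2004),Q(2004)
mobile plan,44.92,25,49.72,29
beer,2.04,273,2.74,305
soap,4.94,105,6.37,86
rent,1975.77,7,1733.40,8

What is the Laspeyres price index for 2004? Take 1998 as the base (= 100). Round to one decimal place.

92.3

Laspeyres price index uses base-period quantities as weights.
ΣP(2004)·Q(1998) = 49.72×25 + 2.74×273 + 6.37×105 + 1733.40×7 = 1243 + 748.02 + 668.85 + 12133.8 = 14793.67
ΣP(1998)·Q(1998) = 44.92×25 + 2.04×273 + 4.94×105 + 1975.77×7 = 1123 + 556.92 + 518.7 + 13830.39 = 16029.01
Index = 14793.67 / 16029.01 × 100 = 92.2931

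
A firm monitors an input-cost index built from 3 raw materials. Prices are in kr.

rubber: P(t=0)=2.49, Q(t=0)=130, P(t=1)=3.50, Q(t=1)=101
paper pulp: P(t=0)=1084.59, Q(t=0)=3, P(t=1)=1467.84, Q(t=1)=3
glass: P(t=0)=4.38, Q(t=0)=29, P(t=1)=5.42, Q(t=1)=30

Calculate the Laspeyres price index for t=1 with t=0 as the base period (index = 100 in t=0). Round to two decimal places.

135.40

Laspeyres price index uses base-period quantities as weights.
ΣP(t=1)·Q(t=0) = 3.50×130 + 1467.84×3 + 5.42×29 = 455 + 4403.52 + 157.18 = 5015.7
ΣP(t=0)·Q(t=0) = 2.49×130 + 1084.59×3 + 4.38×29 = 323.7 + 3253.77 + 127.02 = 3704.49
Index = 5015.7 / 3704.49 × 100 = 135.3952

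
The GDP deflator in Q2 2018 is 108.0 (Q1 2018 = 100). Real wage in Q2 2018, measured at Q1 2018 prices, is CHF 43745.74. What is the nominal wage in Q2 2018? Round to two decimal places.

Nominal = Real × (Index/100) = 43745.74 × (108.0/100)
        = 43745.74 × 1.080 = 47245.3992

47245.40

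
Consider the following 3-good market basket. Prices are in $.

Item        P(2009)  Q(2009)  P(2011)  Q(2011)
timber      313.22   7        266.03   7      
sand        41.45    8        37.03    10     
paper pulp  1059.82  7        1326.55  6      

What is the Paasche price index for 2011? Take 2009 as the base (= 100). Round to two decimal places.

Paasche price index uses current-period quantities as weights.
ΣP(2011)·Q(2011) = 266.03×7 + 37.03×10 + 1326.55×6 = 1862.21 + 370.3 + 7959.3 = 10191.81
ΣP(2009)·Q(2011) = 313.22×7 + 41.45×10 + 1059.82×6 = 2192.54 + 414.5 + 6358.92 = 8965.96
Index = 10191.81 / 8965.96 × 100 = 113.6723

113.67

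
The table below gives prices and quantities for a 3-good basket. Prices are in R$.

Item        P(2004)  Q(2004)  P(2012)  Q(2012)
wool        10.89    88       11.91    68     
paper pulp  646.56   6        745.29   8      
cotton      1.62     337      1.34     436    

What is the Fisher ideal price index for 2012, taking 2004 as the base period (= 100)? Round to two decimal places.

Laspeyres component (base-period weights):
ΣP(2012)Q(2004) = 11.91×88 + 745.29×6 + 1.34×337 = 1048.08 + 4471.74 + 451.58 = 5971.4
ΣP(2004)Q(2004) = 10.89×88 + 646.56×6 + 1.62×337 = 958.32 + 3879.36 + 545.94 = 5383.62
L = 5971.4 / 5383.62 × 100 = 110.9179
Paasche component (current-period weights):
ΣP(2012)Q(2012) = 11.91×68 + 745.29×8 + 1.34×436 = 809.88 + 5962.32 + 584.24 = 7356.44
ΣP(2004)Q(2012) = 10.89×68 + 646.56×8 + 1.62×436 = 740.52 + 5172.48 + 706.32 = 6619.32
P = 7356.44 / 6619.32 × 100 = 111.1359
Fisher = √(L × P) = √(110.9179 × 111.1359) = 111.0269

111.03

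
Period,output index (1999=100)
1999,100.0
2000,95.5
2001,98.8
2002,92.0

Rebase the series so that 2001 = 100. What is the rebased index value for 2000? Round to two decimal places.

Rebased(2000) = 95.5 / 98.8 × 100 = 96.6599

96.66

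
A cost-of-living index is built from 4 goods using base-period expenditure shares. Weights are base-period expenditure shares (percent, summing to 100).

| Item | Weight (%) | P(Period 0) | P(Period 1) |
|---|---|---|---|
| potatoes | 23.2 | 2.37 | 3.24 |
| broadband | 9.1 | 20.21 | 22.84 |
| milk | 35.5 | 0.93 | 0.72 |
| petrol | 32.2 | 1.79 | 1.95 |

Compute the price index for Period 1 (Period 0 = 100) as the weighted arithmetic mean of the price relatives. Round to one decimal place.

potatoes: 23.2 × (3.24/2.37) = 23.2 × 1.367089 = 31.7165
broadband: 9.1 × (22.84/20.21) = 9.1 × 1.130134 = 10.2842
milk: 35.5 × (0.72/0.93) = 35.5 × 0.774194 = 27.4839
petrol: 32.2 × (1.95/1.79) = 32.2 × 1.089385 = 35.0782
Index = Σ wᵢ·(p₁ᵢ/p₀ᵢ) = 31.7165 + 10.2842 + 27.4839 + 35.0782 = 104.5628

104.6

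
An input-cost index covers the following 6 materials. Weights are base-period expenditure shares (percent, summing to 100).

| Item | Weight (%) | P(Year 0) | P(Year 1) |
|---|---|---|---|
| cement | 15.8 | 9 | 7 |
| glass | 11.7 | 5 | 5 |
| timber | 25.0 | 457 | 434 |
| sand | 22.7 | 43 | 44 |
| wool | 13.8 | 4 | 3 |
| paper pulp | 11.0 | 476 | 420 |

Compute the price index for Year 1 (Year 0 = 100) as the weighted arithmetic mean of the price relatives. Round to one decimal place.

cement: 15.8 × (7/9) = 15.8 × 0.777778 = 12.2889
glass: 11.7 × (5/5) = 11.7 × 1.000000 = 11.7000
timber: 25.0 × (434/457) = 25.0 × 0.949672 = 23.7418
sand: 22.7 × (44/43) = 22.7 × 1.023256 = 23.2279
wool: 13.8 × (3/4) = 13.8 × 0.750000 = 10.3500
paper pulp: 11.0 × (420/476) = 11.0 × 0.882353 = 9.7059
Index = Σ wᵢ·(p₁ᵢ/p₀ᵢ) = 12.2889 + 11.7000 + 23.7418 + 23.2279 + 10.3500 + 9.7059 = 91.0145

91.0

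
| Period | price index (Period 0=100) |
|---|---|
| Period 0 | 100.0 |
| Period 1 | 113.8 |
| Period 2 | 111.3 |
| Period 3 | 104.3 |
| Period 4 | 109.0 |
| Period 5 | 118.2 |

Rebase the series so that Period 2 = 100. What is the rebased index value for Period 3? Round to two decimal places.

93.71

Rebased(Period 3) = 104.3 / 111.3 × 100 = 93.7107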